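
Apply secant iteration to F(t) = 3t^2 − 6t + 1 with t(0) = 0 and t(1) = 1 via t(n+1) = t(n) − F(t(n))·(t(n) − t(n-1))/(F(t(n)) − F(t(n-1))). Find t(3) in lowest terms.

F(0) = 1, F(1) = −2. t(2) = 1 − (−2)·(1 − 0)/((−2) − 1) = 1/3.
F(1) = −2, F(1/3) = −2/3. t(3) = (1/3) − (−2/3)·((1/3) − 1)/((−2/3) − (−2)) = 0.

0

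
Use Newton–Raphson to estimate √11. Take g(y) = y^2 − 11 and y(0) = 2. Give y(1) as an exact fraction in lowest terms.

15/4

g'(y) = 2y.
g(2) = −7, g'(2) = 4, so y(1) = 2 − (−7)/4 = 15/4.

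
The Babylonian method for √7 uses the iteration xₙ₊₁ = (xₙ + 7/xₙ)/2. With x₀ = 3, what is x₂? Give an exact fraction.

x₁ = (3 + 7/3)/2 = 8/3.
x₂ = (8/3 + 7/(8/3))/2 = 127/48.

127/48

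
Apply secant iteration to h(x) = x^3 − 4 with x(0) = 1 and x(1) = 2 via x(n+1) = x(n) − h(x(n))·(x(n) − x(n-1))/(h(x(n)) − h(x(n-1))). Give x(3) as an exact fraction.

h(1) = −3, h(2) = 4. x(2) = 2 − 4·(2 − 1)/(4 − (−3)) = 10/7.
h(2) = 4, h(10/7) = −372/343. x(3) = (10/7) − (−372/343)·((10/7) − 2)/((−372/343) − 4) = 169/109.

169/109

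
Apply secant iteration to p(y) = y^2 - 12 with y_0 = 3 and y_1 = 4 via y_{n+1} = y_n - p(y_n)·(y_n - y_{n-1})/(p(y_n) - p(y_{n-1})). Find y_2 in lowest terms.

p(3) = -3, p(4) = 4. y_2 = 4 - 4·(4 - 3)/(4 - (-3)) = 24/7.

24/7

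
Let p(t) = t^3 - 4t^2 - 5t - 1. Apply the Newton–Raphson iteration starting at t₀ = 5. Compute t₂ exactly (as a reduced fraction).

2088391/414945

p'(t) = 3t^2 - 8t - 5.
p(5) = -1, p'(5) = 30, so t₁ = 5 - (-1)/30 = 151/30.
p(151/30) = 331/27000, p'(151/30) = 9221/300, so t₂ = (151/30) - (331/27000)/(9221/300) = 2088391/414945.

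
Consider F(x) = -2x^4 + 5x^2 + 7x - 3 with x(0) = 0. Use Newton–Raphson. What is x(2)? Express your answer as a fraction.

8922/25585

F'(x) = -8x^3 + 10x + 7.
F(0) = -3, F'(0) = 7, so x(1) = 0 - (-3)/7 = 3/7.
F(3/7) = 2043/2401, F'(3/7) = 3655/343, so x(2) = (3/7) - (2043/2401)/(3655/343) = 8922/25585.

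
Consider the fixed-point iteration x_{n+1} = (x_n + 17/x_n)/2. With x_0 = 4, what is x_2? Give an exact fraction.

2177/528

x_1 = (4 + 17/4)/2 = 33/8.
x_2 = (33/8 + 17/(33/8))/2 = 2177/528.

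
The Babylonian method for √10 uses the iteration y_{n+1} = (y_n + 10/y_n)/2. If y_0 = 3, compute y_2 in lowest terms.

y_1 = (3 + 10/3)/2 = 19/6.
y_2 = (19/6 + 10/(19/6))/2 = 721/228.

721/228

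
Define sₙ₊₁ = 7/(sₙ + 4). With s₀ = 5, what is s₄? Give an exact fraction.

1645/1241

s₁ = 7/(5 + 4) = 7/9.
s₂ = 7/(7/9 + 4) = 63/43.
s₃ = 7/(63/43 + 4) = 301/235.
s₄ = 7/(301/235 + 4) = 1645/1241.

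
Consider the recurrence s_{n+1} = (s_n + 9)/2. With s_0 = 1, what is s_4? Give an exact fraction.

s_1 = (1 + 9)/2 = 5.
s_2 = (5 + 9)/2 = 7.
s_3 = (7 + 9)/2 = 8.
s_4 = (8 + 9)/2 = 17/2.

17/2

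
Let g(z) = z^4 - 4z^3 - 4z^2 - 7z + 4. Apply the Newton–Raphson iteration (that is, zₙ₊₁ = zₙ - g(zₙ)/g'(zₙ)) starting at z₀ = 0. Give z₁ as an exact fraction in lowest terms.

4/7

g'(z) = 4z^3 - 12z^2 - 8z - 7.
g(0) = 4, g'(0) = -7, so z₁ = 0 - 4/(-7) = 4/7.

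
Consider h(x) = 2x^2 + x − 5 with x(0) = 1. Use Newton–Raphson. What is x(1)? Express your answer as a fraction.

7/5

h'(x) = 4x + 1.
h(1) = −2, h'(1) = 5, so x(1) = 1 − (−2)/5 = 7/5.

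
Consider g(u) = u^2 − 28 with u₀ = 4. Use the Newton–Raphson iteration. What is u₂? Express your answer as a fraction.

g'(u) = 2u.
g(4) = −12, g'(4) = 8, so u₁ = 4 − (−12)/8 = 11/2.
g(11/2) = 9/4, g'(11/2) = 11, so u₂ = (11/2) − (9/4)/11 = 233/44.

233/44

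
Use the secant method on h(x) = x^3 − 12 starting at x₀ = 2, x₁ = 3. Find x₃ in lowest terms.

5602/2469

h(2) = −4, h(3) = 15. x₂ = 3 − 15·(3 − 2)/(15 − (−4)) = 42/19.
h(3) = 15, h(42/19) = −8220/6859. x₃ = (42/19) − (−8220/6859)·((42/19) − 3)/((−8220/6859) − 15) = 5602/2469.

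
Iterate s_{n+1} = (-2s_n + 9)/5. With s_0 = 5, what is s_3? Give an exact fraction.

131/125

s_1 = (-2·5 + 9)/5 = -1/5.
s_2 = (-2·(-1/5) + 9)/5 = 47/25.
s_3 = (-2·(47/25) + 9)/5 = 131/125.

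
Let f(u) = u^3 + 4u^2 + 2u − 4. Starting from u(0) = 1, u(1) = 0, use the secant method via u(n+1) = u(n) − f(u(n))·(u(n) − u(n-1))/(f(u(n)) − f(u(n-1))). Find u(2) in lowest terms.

4/7

f(1) = 3, f(0) = −4. u(2) = 0 − (−4)·(0 − 1)/((−4) − 3) = 4/7.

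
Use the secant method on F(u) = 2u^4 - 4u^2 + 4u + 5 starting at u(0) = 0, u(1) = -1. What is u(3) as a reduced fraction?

F(0) = 5, F(-1) = -1. u(2) = (-1) - (-1)·((-1) - 0)/((-1) - 5) = -5/6.
F(-1) = -1, F(-5/6) = -95/648. u(3) = (-5/6) - (-95/648)·((-5/6) - (-1))/((-95/648) - (-1)) = -445/553.

-445/553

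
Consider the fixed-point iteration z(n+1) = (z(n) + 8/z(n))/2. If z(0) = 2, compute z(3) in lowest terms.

577/204

z(1) = (2 + 8/2)/2 = 3.
z(2) = (3 + 8/3)/2 = 17/6.
z(3) = (17/6 + 8/(17/6))/2 = 577/204.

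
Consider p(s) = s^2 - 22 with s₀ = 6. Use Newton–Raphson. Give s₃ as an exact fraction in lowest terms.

5330977/1136568

p'(s) = 2s.
p(6) = 14, p'(6) = 12, so s₁ = 6 - 14/12 = 29/6.
p(29/6) = 49/36, p'(29/6) = 29/3, so s₂ = (29/6) - (49/36)/(29/3) = 1633/348.
p(1633/348) = 2401/121104, p'(1633/348) = 1633/174, so s₃ = (1633/348) - (2401/121104)/(1633/174) = 5330977/1136568.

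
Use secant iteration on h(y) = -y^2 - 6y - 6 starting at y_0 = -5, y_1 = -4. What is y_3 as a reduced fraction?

-19/4

h(-5) = -1, h(-4) = 2. y_2 = (-4) - 2·((-4) - (-5))/(2 - (-1)) = -14/3.
h(-4) = 2, h(-14/3) = 2/9. y_3 = (-14/3) - (2/9)·((-14/3) - (-4))/((2/9) - 2) = -19/4.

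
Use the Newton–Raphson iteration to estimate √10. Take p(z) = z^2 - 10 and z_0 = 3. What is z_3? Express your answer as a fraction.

1039681/328776

p'(z) = 2z.
p(3) = -1, p'(3) = 6, so z_1 = 3 - (-1)/6 = 19/6.
p(19/6) = 1/36, p'(19/6) = 19/3, so z_2 = (19/6) - (1/36)/(19/3) = 721/228.
p(721/228) = 1/51984, p'(721/228) = 721/114, so z_3 = (721/228) - (1/51984)/(721/114) = 1039681/328776.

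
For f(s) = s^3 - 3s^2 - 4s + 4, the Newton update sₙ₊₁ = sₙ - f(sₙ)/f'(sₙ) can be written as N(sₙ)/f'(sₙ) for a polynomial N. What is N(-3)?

f'(s) = 3s^2 - 6s - 4.
N(s) = s·f'(s) - f(s) = s·(3s^2 - 6s - 4) - (s^3 - 3s^2 - 4s + 4) = 2s^3 - 3s^2 - 4.
N(-3) = -85.

-85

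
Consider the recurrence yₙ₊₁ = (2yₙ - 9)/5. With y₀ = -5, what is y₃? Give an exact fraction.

y₁ = (2·(-5) - 9)/5 = -19/5.
y₂ = (2·(-19/5) - 9)/5 = -83/25.
y₃ = (2·(-83/25) - 9)/5 = -391/125.

-391/125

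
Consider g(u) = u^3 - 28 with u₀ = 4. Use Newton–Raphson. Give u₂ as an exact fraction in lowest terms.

1031/338

g'(u) = 3u^2.
g(4) = 36, g'(4) = 48, so u₁ = 4 - 36/48 = 13/4.
g(13/4) = 405/64, g'(13/4) = 507/16, so u₂ = (13/4) - (405/64)/(507/16) = 1031/338.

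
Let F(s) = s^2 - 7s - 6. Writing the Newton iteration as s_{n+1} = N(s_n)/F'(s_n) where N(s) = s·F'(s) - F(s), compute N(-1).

F'(s) = 2s - 7.
N(s) = s·F'(s) - F(s) = s·(2s - 7) - (s^2 - 7s - 6) = s^2 + 6.
N(-1) = 7.

7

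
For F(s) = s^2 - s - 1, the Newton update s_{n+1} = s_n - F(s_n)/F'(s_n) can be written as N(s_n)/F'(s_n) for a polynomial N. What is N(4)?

F'(s) = 2s - 1.
N(s) = s·F'(s) - F(s) = s·(2s - 1) - (s^2 - s - 1) = s^2 + 1.
N(4) = 17.

17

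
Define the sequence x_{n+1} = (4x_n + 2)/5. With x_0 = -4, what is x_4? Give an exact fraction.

x_1 = (4·(-4) + 2)/5 = -14/5.
x_2 = (4·(-14/5) + 2)/5 = -46/25.
x_3 = (4·(-46/25) + 2)/5 = -134/125.
x_4 = (4·(-134/125) + 2)/5 = -286/625.

-286/625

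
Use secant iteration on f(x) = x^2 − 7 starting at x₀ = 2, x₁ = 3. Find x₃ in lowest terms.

f(2) = −3, f(3) = 2. x₂ = 3 − 2·(3 − 2)/(2 − (−3)) = 13/5.
f(3) = 2, f(13/5) = −6/25. x₃ = (13/5) − (−6/25)·((13/5) − 3)/((−6/25) − 2) = 37/14.

37/14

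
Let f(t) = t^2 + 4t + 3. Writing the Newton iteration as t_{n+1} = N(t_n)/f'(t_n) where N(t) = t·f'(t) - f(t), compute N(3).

f'(t) = 2t + 4.
N(t) = t·f'(t) - f(t) = t·(2t + 4) - (t^2 + 4t + 3) = t^2 - 3.
N(3) = 6.

6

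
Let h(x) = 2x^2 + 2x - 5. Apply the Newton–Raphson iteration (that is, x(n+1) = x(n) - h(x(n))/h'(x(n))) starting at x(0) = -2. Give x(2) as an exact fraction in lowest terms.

h'(x) = 4x + 2.
h(-2) = -1, h'(-2) = -6, so x(1) = (-2) - (-1)/(-6) = -13/6.
h(-13/6) = 1/18, h'(-13/6) = -20/3, so x(2) = (-13/6) - (1/18)/(-20/3) = -259/120.

-259/120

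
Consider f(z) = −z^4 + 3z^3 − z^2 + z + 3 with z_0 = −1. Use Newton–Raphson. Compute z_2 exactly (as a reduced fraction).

−536467/702016

f'(z) = −4z^3 + 9z^2 − 2z + 1.
f(−1) = −3, f'(−1) = 16, so z_1 = (−1) − (−3)/16 = −13/16.
f(−13/16) = −33921/65536, f'(−13/16) = 10969/1024, so z_2 = (−13/16) − (−33921/65536)/(10969/1024) = −536467/702016.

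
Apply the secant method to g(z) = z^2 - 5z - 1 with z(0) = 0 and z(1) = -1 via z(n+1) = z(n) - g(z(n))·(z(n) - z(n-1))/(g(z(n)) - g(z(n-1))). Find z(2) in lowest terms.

g(0) = -1, g(-1) = 5. z(2) = (-1) - 5·((-1) - 0)/(5 - (-1)) = -1/6.

-1/6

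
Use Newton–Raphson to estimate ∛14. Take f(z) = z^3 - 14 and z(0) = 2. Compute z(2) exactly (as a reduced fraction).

181/75

f'(z) = 3z^2.
f(2) = -6, f'(2) = 12, so z(1) = 2 - (-6)/12 = 5/2.
f(5/2) = 13/8, f'(5/2) = 75/4, so z(2) = (5/2) - (13/8)/(75/4) = 181/75.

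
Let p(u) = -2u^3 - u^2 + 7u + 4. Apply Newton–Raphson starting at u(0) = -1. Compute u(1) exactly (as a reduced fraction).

-1/3

p'(u) = -6u^2 - 2u + 7.
p(-1) = -2, p'(-1) = 3, so u(1) = (-1) - (-2)/3 = -1/3.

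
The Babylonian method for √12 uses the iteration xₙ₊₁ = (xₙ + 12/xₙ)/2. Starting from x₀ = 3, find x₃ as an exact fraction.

x₁ = (3 + 12/3)/2 = 7/2.
x₂ = (7/2 + 12/(7/2))/2 = 97/28.
x₃ = (97/28 + 12/(97/28))/2 = 18817/5432.

18817/5432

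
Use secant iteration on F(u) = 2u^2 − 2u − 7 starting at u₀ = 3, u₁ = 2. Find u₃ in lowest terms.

F(3) = 5, F(2) = −3. u₂ = 2 − (−3)·(2 − 3)/((−3) − 5) = 19/8.
F(2) = −3, F(19/8) = −15/32. u₃ = (19/8) − (−15/32)·((19/8) − 2)/((−15/32) − (−3)) = 22/9.

22/9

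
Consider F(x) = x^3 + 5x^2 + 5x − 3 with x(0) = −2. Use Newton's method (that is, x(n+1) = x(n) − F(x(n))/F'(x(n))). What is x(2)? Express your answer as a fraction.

F'(x) = 3x^2 + 10x + 5.
F(−2) = −1, F'(−2) = −3, so x(1) = (−2) − (−1)/(−3) = −7/3.
F(−7/3) = −4/27, F'(−7/3) = −2, so x(2) = (−7/3) − (−4/27)/(−2) = −65/27.

−65/27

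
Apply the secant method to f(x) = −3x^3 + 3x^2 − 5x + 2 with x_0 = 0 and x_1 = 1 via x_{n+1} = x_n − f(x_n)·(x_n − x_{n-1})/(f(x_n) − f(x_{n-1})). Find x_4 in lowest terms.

900878/1914353

f(0) = 2, f(1) = −3. x_2 = 1 − (−3)·(1 − 0)/((−3) − 2) = 2/5.
f(1) = −3, f(2/5) = 36/125. x_3 = (2/5) − (36/125)·((2/5) − 1)/((36/125) − (−3)) = 62/137.
f(2/5) = 36/125, f(62/137) = 189216/2571353. x_4 = (62/137) − (189216/2571353)·((62/137) − (2/5))/((189216/2571353) − (36/125)) = 900878/1914353.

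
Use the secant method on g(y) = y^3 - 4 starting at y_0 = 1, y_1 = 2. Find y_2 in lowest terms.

g(1) = -3, g(2) = 4. y_2 = 2 - 4·(2 - 1)/(4 - (-3)) = 10/7.

10/7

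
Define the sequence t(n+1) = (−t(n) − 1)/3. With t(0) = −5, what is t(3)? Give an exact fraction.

t(1) = (−(−5) − 1)/3 = 4/3.
t(2) = (−(4/3) − 1)/3 = −7/9.
t(3) = (−(−7/9) − 1)/3 = −2/27.

−2/27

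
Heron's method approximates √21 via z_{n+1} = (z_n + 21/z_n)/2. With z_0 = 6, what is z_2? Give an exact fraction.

z_1 = (6 + 21/6)/2 = 19/4.
z_2 = (19/4 + 21/(19/4))/2 = 697/152.

697/152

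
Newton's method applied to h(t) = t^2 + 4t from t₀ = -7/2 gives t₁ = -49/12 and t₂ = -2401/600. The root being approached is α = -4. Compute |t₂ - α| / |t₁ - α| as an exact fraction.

t₁ - α = -49/12 - (-4) = -49/12 + 4 = -1/12, so |t₁ - α| = 1/12.
t₂ - α = -2401/600 - (-4) = -2401/600 + 4 = -1/600, so |t₂ - α| = 1/600.
Ratio = (1/600) / (1/12) = 1/50.

1/50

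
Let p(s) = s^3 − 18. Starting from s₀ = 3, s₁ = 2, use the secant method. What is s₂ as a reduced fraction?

p(3) = 9, p(2) = −10. s₂ = 2 − (−10)·(2 − 3)/((−10) − 9) = 48/19.

48/19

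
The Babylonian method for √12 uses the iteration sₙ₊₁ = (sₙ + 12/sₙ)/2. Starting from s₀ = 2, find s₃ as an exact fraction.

s₁ = (2 + 12/2)/2 = 4.
s₂ = (4 + 12/4)/2 = 7/2.
s₃ = (7/2 + 12/(7/2))/2 = 97/28.

97/28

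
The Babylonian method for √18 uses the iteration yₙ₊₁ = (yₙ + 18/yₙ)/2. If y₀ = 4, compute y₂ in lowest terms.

577/136

y₁ = (4 + 18/4)/2 = 17/4.
y₂ = (17/4 + 18/(17/4))/2 = 577/136.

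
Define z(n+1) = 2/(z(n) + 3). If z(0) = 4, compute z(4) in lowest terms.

z(1) = 2/(4 + 3) = 2/7.
z(2) = 2/(2/7 + 3) = 14/23.
z(3) = 2/(14/23 + 3) = 46/83.
z(4) = 2/(46/83 + 3) = 166/295.

166/295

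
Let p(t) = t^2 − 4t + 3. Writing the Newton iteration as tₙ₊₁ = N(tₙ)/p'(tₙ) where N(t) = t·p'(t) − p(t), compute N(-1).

p'(t) = 2t − 4.
N(t) = t·p'(t) − p(t) = t·(2t − 4) − (t^2 − 4t + 3) = t^2 − 3.
N(-1) = −2.

−2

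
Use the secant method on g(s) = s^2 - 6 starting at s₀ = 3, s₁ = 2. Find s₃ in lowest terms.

27/11

g(3) = 3, g(2) = -2. s₂ = 2 - (-2)·(2 - 3)/((-2) - 3) = 12/5.
g(2) = -2, g(12/5) = -6/25. s₃ = (12/5) - (-6/25)·((12/5) - 2)/((-6/25) - (-2)) = 27/11.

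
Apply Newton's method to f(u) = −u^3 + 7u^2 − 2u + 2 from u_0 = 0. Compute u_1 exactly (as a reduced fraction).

1

f'(u) = −3u^2 + 14u − 2.
f(0) = 2, f'(0) = −2, so u_1 = 0 − 2/(−2) = 1.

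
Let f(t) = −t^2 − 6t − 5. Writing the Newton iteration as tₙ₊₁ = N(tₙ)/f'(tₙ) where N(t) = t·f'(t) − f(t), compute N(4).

f'(t) = −2t − 6.
N(t) = t·f'(t) − f(t) = t·(−2t − 6) − (−t^2 − 6t − 5) = −t^2 + 5.
N(4) = −11.

−11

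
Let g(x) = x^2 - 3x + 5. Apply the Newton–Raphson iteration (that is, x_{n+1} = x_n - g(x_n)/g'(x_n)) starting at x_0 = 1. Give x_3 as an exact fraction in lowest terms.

-4/35

g'(x) = 2x - 3.
g(1) = 3, g'(1) = -1, so x_1 = 1 - 3/(-1) = 4.
g(4) = 9, g'(4) = 5, so x_2 = 4 - 9/5 = 11/5.
g(11/5) = 81/25, g'(11/5) = 7/5, so x_3 = (11/5) - (81/25)/(7/5) = -4/35.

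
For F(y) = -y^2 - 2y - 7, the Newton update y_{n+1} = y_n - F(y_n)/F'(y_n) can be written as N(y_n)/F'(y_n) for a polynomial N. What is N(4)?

F'(y) = -2y - 2.
N(y) = y·F'(y) - F(y) = y·(-2y - 2) - (-y^2 - 2y - 7) = -y^2 + 7.
N(4) = -9.

-9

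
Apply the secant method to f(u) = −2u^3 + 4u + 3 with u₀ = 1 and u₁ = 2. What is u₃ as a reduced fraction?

48/29

f(1) = 5, f(2) = −5. u₂ = 2 − (−5)·(2 − 1)/((−5) − 5) = 3/2.
f(2) = −5, f(3/2) = 9/4. u₃ = (3/2) − (9/4)·((3/2) − 2)/((9/4) − (−5)) = 48/29.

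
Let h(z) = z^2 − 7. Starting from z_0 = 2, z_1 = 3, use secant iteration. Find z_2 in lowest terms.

13/5

h(2) = −3, h(3) = 2. z_2 = 3 − 2·(3 − 2)/(2 − (−3)) = 13/5.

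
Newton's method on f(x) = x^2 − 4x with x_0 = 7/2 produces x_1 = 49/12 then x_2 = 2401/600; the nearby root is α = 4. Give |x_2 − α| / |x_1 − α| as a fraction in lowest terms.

x_1 − α = 49/12 − 4 = 1/12, so |x_1 − α| = 1/12.
x_2 − α = 2401/600 − 4 = 1/600, so |x_2 − α| = 1/600.
Ratio = (1/600) / (1/12) = 1/50.

1/50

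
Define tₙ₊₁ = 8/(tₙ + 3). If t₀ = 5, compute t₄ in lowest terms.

t₁ = 8/(5 + 3) = 1.
t₂ = 8/(1 + 3) = 2.
t₃ = 8/(2 + 3) = 8/5.
t₄ = 8/(8/5 + 3) = 40/23.

40/23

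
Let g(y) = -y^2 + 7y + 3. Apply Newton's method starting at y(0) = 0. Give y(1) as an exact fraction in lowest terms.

-3/7

g'(y) = -2y + 7.
g(0) = 3, g'(0) = 7, so y(1) = 0 - 3/7 = -3/7.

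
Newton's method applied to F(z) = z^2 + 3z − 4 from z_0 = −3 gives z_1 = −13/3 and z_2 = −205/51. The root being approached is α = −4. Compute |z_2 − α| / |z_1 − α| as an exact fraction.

z_1 − α = −13/3 − (−4) = −13/3 + 4 = −1/3, so |z_1 − α| = 1/3.
z_2 − α = −205/51 − (−4) = −205/51 + 4 = −1/51, so |z_2 − α| = 1/51.
Ratio = (1/51) / (1/3) = 1/17.

1/17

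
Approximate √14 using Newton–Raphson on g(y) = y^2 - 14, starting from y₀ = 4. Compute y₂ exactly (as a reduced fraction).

g'(y) = 2y.
g(4) = 2, g'(4) = 8, so y₁ = 4 - 2/8 = 15/4.
g(15/4) = 1/16, g'(15/4) = 15/2, so y₂ = (15/4) - (1/16)/(15/2) = 449/120.

449/120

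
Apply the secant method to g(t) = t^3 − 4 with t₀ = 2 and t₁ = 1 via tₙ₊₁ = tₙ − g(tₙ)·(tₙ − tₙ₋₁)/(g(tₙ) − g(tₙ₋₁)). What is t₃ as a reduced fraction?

g(2) = 4, g(1) = −3. t₂ = 1 − (−3)·(1 − 2)/((−3) − 4) = 10/7.
g(1) = −3, g(10/7) = −372/343. t₃ = (10/7) − (−372/343)·((10/7) − 1)/((−372/343) − (−3)) = 122/73.

122/73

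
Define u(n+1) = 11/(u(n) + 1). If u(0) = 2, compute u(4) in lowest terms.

u(1) = 11/(2 + 1) = 11/3.
u(2) = 11/(11/3 + 1) = 33/14.
u(3) = 11/(33/14 + 1) = 154/47.
u(4) = 11/(154/47 + 1) = 517/201.

517/201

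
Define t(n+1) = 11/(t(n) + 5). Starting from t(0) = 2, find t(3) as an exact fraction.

506/307

t(1) = 11/(2 + 5) = 11/7.
t(2) = 11/(11/7 + 5) = 77/46.
t(3) = 11/(77/46 + 5) = 506/307.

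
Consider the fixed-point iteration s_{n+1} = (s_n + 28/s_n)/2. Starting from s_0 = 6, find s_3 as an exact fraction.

32257/6096

s_1 = (6 + 28/6)/2 = 16/3.
s_2 = (16/3 + 28/(16/3))/2 = 127/24.
s_3 = (127/24 + 28/(127/24))/2 = 32257/6096.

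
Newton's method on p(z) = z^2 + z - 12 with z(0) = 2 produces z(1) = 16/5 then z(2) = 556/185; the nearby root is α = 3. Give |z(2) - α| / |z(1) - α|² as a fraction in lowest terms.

z(1) - α = 16/5 - 3 = 1/5, so |z(1) - α| = 1/5.
z(2) - α = 556/185 - 3 = 1/185, so |z(2) - α| = 1/185.
|z(1) - α|² = 1/25.
Ratio = (1/185) / (1/25) = 5/37.

5/37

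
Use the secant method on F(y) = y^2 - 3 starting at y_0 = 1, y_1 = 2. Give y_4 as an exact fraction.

97/56

F(1) = -2, F(2) = 1. y_2 = 2 - 1·(2 - 1)/(1 - (-2)) = 5/3.
F(2) = 1, F(5/3) = -2/9. y_3 = (5/3) - (-2/9)·((5/3) - 2)/((-2/9) - 1) = 19/11.
F(5/3) = -2/9, F(19/11) = -2/121. y_4 = (19/11) - (-2/121)·((19/11) - (5/3))/((-2/121) - (-2/9)) = 97/56.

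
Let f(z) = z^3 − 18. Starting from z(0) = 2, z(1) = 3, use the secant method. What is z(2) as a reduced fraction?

48/19

f(2) = −10, f(3) = 9. z(2) = 3 − 9·(3 − 2)/(9 − (−10)) = 48/19.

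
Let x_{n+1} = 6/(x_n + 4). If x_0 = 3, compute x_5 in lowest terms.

x_1 = 6/(3 + 4) = 6/7.
x_2 = 6/(6/7 + 4) = 21/17.
x_3 = 6/(21/17 + 4) = 102/89.
x_4 = 6/(102/89 + 4) = 267/229.
x_5 = 6/(267/229 + 4) = 1374/1183.

1374/1183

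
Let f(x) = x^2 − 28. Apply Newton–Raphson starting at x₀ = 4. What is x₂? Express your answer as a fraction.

f'(x) = 2x.
f(4) = −12, f'(4) = 8, so x₁ = 4 − (−12)/8 = 11/2.
f(11/2) = 9/4, f'(11/2) = 11, so x₂ = (11/2) − (9/4)/11 = 233/44.

233/44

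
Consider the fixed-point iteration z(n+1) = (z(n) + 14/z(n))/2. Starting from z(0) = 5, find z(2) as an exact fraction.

2921/780

z(1) = (5 + 14/5)/2 = 39/10.
z(2) = (39/10 + 14/(39/10))/2 = 2921/780.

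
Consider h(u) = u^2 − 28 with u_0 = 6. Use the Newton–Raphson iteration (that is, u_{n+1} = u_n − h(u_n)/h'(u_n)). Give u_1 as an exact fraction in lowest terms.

16/3

h'(u) = 2u.
h(6) = 8, h'(6) = 12, so u_1 = 6 − 8/12 = 16/3.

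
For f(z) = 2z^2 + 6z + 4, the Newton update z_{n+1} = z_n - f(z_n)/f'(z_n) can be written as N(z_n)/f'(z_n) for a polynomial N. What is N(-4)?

f'(z) = 4z + 6.
N(z) = z·f'(z) - f(z) = z·(4z + 6) - (2z^2 + 6z + 4) = 2z^2 - 4.
N(-4) = 28.

28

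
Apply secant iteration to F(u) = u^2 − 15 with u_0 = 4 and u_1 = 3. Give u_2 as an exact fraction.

27/7

F(4) = 1, F(3) = −6. u_2 = 3 − (−6)·(3 − 4)/((−6) − 1) = 27/7.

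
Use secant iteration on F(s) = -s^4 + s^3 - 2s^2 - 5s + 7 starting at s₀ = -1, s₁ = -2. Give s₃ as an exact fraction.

-539753/361129

F(-1) = 8, F(-2) = -15. s₂ = (-2) - (-15)·((-2) - (-1))/((-15) - 8) = -31/23.
F(-2) = -15, F(-31/23) = 1219320/279841. s₃ = (-31/23) - (1219320/279841)·((-31/23) - (-2))/((1219320/279841) - (-15)) = -539753/361129.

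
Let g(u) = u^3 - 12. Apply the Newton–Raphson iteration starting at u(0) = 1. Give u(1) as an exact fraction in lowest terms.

14/3

g'(u) = 3u^2.
g(1) = -11, g'(1) = 3, so u(1) = 1 - (-11)/3 = 14/3.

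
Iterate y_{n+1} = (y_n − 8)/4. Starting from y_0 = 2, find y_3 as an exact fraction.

y_1 = (2 − 8)/4 = −3/2.
y_2 = ((−3/2) − 8)/4 = −19/8.
y_3 = ((−19/8) − 8)/4 = −83/32.

−83/32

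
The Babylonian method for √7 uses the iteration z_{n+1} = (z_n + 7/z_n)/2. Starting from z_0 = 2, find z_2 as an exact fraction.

233/88

z_1 = (2 + 7/2)/2 = 11/4.
z_2 = (11/4 + 7/(11/4))/2 = 233/88.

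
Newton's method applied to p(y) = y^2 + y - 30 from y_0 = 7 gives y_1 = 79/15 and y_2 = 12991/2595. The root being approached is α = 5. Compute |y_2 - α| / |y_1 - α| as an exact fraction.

y_1 - α = 79/15 - 5 = 4/15, so |y_1 - α| = 4/15.
y_2 - α = 12991/2595 - 5 = 16/2595, so |y_2 - α| = 16/2595.
Ratio = (16/2595) / (4/15) = 4/173.

4/173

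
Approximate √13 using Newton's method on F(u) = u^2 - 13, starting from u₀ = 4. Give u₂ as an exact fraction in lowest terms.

1673/464

F'(u) = 2u.
F(4) = 3, F'(4) = 8, so u₁ = 4 - 3/8 = 29/8.
F(29/8) = 9/64, F'(29/8) = 29/4, so u₂ = (29/8) - (9/64)/(29/4) = 1673/464.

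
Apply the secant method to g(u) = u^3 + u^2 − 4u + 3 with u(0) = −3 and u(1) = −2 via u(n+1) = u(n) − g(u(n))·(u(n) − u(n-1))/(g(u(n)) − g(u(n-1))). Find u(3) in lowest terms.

−2298/799

g(−3) = −3, g(−2) = 7. u(2) = (−2) − 7·((−2) − (−3))/(7 − (−3)) = −27/10.
g(−2) = 7, g(−27/10) = 1407/1000. u(3) = (−27/10) − (1407/1000)·((−27/10) − (−2))/((1407/1000) − 7) = −2298/799.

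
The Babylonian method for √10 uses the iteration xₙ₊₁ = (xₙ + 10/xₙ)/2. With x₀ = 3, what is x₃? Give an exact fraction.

x₁ = (3 + 10/3)/2 = 19/6.
x₂ = (19/6 + 10/(19/6))/2 = 721/228.
x₃ = (721/228 + 10/(721/228))/2 = 1039681/328776.

1039681/328776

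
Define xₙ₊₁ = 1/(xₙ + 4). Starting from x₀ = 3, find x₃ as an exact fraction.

29/123

x₁ = 1/(3 + 4) = 1/7.
x₂ = 1/(1/7 + 4) = 7/29.
x₃ = 1/(7/29 + 4) = 29/123.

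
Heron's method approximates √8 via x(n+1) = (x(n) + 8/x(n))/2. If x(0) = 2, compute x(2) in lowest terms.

17/6

x(1) = (2 + 8/2)/2 = 3.
x(2) = (3 + 8/3)/2 = 17/6.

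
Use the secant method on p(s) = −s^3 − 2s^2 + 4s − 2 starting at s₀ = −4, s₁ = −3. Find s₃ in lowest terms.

p(−4) = 14, p(−3) = −5. s₂ = (−3) − (−5)·((−3) − (−4))/((−5) − 14) = −62/19.
p(−3) = −5, p(−62/19) = −10990/6859. s₃ = (−62/19) − (−10990/6859)·((−62/19) − (−3))/((−10990/6859) − (−5)) = −15788/4661.

−15788/4661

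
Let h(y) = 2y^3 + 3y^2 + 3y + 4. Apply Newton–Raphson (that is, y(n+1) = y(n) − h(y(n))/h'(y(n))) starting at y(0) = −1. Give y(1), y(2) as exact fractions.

h'(y) = 6y^2 + 6y + 3.
h(−1) = 2, h'(−1) = 3, so y(1) = (−1) − 2/3 = −5/3.
h(−5/3) = −52/27, h'(−5/3) = 29/3, so y(2) = (−5/3) − (−52/27)/(29/3) = −383/261.

y(1) = −5/3, y(2) = −383/261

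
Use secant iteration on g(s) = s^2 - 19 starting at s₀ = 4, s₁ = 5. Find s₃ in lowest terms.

g(4) = -3, g(5) = 6. s₂ = 5 - 6·(5 - 4)/(6 - (-3)) = 13/3.
g(5) = 6, g(13/3) = -2/9. s₃ = (13/3) - (-2/9)·((13/3) - 5)/((-2/9) - 6) = 61/14.

61/14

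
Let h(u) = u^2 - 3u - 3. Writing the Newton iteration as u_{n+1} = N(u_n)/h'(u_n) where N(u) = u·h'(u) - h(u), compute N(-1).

4

h'(u) = 2u - 3.
N(u) = u·h'(u) - h(u) = u·(2u - 3) - (u^2 - 3u - 3) = u^2 + 3.
N(-1) = 4.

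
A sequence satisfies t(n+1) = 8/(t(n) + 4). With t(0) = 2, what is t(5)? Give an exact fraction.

60/41

t(1) = 8/(2 + 4) = 4/3.
t(2) = 8/(4/3 + 4) = 3/2.
t(3) = 8/(3/2 + 4) = 16/11.
t(4) = 8/(16/11 + 4) = 22/15.
t(5) = 8/(22/15 + 4) = 60/41.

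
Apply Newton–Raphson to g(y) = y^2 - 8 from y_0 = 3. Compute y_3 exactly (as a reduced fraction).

g'(y) = 2y.
g(3) = 1, g'(3) = 6, so y_1 = 3 - 1/6 = 17/6.
g(17/6) = 1/36, g'(17/6) = 17/3, so y_2 = (17/6) - (1/36)/(17/3) = 577/204.
g(577/204) = 1/41616, g'(577/204) = 577/102, so y_3 = (577/204) - (1/41616)/(577/102) = 665857/235416.

665857/235416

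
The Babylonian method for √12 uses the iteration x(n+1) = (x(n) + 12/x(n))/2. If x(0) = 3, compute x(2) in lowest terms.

x(1) = (3 + 12/3)/2 = 7/2.
x(2) = (7/2 + 12/(7/2))/2 = 97/28.

97/28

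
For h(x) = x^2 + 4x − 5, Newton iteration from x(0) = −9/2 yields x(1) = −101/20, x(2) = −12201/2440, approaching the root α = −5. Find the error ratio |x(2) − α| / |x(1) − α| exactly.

x(1) − α = −101/20 − (−5) = −101/20 + 5 = −1/20, so |x(1) − α| = 1/20.
x(2) − α = −12201/2440 − (−5) = −12201/2440 + 5 = −1/2440, so |x(2) − α| = 1/2440.
Ratio = (1/2440) / (1/20) = 1/122.

1/122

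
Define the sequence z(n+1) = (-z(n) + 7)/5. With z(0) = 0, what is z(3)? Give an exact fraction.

147/125

z(1) = (-0 + 7)/5 = 7/5.
z(2) = (-(7/5) + 7)/5 = 28/25.
z(3) = (-(28/25) + 7)/5 = 147/125.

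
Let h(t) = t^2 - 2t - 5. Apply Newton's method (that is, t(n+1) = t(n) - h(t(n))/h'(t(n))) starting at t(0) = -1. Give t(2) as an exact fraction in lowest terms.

h'(t) = 2t - 2.
h(-1) = -2, h'(-1) = -4, so t(1) = (-1) - (-2)/(-4) = -3/2.
h(-3/2) = 1/4, h'(-3/2) = -5, so t(2) = (-3/2) - (1/4)/(-5) = -29/20.

-29/20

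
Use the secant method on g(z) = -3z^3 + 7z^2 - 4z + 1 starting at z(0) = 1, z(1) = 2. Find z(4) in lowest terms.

g(1) = 1, g(2) = -3. z(2) = 2 - (-3)·(2 - 1)/((-3) - 1) = 5/4.
g(2) = -3, g(5/4) = 69/64. z(3) = (5/4) - (69/64)·((5/4) - 2)/((69/64) - (-3)) = 42/29.
g(5/4) = 69/64, g(42/29) = 18929/24389. z(4) = (42/29) - (18929/24389)·((42/29) - (5/4))/((18929/24389) - (69/64)) = 40126/20495.

40126/20495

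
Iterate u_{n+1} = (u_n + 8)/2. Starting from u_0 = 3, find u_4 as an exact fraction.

u_1 = (3 + 8)/2 = 11/2.
u_2 = ((11/2) + 8)/2 = 27/4.
u_3 = ((27/4) + 8)/2 = 59/8.
u_4 = ((59/8) + 8)/2 = 123/16.

123/16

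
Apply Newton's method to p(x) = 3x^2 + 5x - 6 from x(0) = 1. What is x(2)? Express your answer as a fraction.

p'(x) = 6x + 5.
p(1) = 2, p'(1) = 11, so x(1) = 1 - 2/11 = 9/11.
p(9/11) = 12/121, p'(9/11) = 109/11, so x(2) = (9/11) - (12/121)/(109/11) = 969/1199.

969/1199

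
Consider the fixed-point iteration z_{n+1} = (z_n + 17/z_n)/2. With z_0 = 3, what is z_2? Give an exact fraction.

z_1 = (3 + 17/3)/2 = 13/3.
z_2 = (13/3 + 17/(13/3))/2 = 161/39.

161/39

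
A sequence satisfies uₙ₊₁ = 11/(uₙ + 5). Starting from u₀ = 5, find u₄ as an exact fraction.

4565/2746

u₁ = 11/(5 + 5) = 11/10.
u₂ = 11/(11/10 + 5) = 110/61.
u₃ = 11/(110/61 + 5) = 671/415.
u₄ = 11/(671/415 + 5) = 4565/2746.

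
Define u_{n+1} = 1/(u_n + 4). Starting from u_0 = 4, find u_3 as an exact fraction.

33/140

u_1 = 1/(4 + 4) = 1/8.
u_2 = 1/(1/8 + 4) = 8/33.
u_3 = 1/(8/33 + 4) = 33/140.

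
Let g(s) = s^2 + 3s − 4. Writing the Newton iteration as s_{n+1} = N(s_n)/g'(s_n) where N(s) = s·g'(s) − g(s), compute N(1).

g'(s) = 2s + 3.
N(s) = s·g'(s) − g(s) = s·(2s + 3) − (s^2 + 3s − 4) = s^2 + 4.
N(1) = 5.

5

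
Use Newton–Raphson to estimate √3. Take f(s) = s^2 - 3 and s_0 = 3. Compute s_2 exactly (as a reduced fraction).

7/4

f'(s) = 2s.
f(3) = 6, f'(3) = 6, so s_1 = 3 - 6/6 = 2.
f(2) = 1, f'(2) = 4, so s_2 = 2 - 1/4 = 7/4.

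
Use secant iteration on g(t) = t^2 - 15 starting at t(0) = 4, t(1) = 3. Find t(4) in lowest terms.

g(4) = 1, g(3) = -6. t(2) = 3 - (-6)·(3 - 4)/((-6) - 1) = 27/7.
g(3) = -6, g(27/7) = -6/49. t(3) = (27/7) - (-6/49)·((27/7) - 3)/((-6/49) - (-6)) = 31/8.
g(27/7) = -6/49, g(31/8) = 1/64. t(4) = (31/8) - (1/64)·((31/8) - (27/7))/((1/64) - (-6/49)) = 1677/433.

1677/433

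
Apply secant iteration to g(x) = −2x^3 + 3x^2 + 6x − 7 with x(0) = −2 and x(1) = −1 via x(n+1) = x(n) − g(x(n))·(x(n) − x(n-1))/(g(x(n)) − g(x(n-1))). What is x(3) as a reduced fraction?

g(−2) = 9, g(−1) = −8. x(2) = (−1) − (−8)·((−1) − (−2))/((−8) − 9) = −25/17.
g(−1) = −8, g(−25/17) = −14616/4913. x(3) = (−25/17) − (−14616/4913)·((−25/17) − (−1))/((−14616/4913) − (−8)) = −2699/1543.

−2699/1543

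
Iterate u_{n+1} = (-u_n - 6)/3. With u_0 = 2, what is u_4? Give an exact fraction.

u_1 = (-2 - 6)/3 = -8/3.
u_2 = (-(-8/3) - 6)/3 = -10/9.
u_3 = (-(-10/9) - 6)/3 = -44/27.
u_4 = (-(-44/27) - 6)/3 = -118/81.

-118/81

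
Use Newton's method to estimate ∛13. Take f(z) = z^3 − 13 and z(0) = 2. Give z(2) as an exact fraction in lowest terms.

35621/15138

f'(z) = 3z^2.
f(2) = −5, f'(2) = 12, so z(1) = 2 − (−5)/12 = 29/12.
f(29/12) = 1925/1728, f'(29/12) = 841/48, so z(2) = (29/12) − (1925/1728)/(841/48) = 35621/15138.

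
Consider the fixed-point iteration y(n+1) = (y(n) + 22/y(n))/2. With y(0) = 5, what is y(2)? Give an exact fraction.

y(1) = (5 + 22/5)/2 = 47/10.
y(2) = (47/10 + 22/(47/10))/2 = 4409/940.

4409/940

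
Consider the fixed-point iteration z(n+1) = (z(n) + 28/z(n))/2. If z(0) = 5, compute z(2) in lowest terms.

z(1) = (5 + 28/5)/2 = 53/10.
z(2) = (53/10 + 28/(53/10))/2 = 5609/1060.

5609/1060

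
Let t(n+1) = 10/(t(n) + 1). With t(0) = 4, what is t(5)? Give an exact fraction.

t(1) = 10/(4 + 1) = 2.
t(2) = 10/(2 + 1) = 10/3.
t(3) = 10/(10/3 + 1) = 30/13.
t(4) = 10/(30/13 + 1) = 130/43.
t(5) = 10/(130/43 + 1) = 430/173.

430/173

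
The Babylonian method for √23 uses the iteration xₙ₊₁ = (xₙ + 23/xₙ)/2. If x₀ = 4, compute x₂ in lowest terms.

2993/624

x₁ = (4 + 23/4)/2 = 39/8.
x₂ = (39/8 + 23/(39/8))/2 = 2993/624.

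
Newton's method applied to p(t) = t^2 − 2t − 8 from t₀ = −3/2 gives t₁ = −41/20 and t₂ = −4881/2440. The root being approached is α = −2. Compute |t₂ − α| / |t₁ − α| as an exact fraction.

1/122

t₁ − α = −41/20 − (−2) = −41/20 + 2 = −1/20, so |t₁ − α| = 1/20.
t₂ − α = −4881/2440 − (−2) = −4881/2440 + 2 = −1/2440, so |t₂ − α| = 1/2440.
Ratio = (1/2440) / (1/20) = 1/122.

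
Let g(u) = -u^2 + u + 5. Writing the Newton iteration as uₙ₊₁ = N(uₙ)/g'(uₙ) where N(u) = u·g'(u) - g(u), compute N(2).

g'(u) = -2u + 1.
N(u) = u·g'(u) - g(u) = u·(-2u + 1) - (-u^2 + u + 5) = -u^2 - 5.
N(2) = -9.

-9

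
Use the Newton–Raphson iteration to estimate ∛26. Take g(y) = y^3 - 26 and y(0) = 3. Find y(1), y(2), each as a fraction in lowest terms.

g'(y) = 3y^2.
g(3) = 1, g'(3) = 27, so y(1) = 3 - 1/27 = 80/27.
g(80/27) = 242/19683, g'(80/27) = 6400/243, so y(2) = (80/27) - (242/19683)/(6400/243) = 767879/259200.

y(1) = 80/27, y(2) = 767879/259200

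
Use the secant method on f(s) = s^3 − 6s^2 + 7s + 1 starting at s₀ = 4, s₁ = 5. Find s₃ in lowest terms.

1189/277

f(4) = −3, f(5) = 11. s₂ = 5 − 11·(5 − 4)/(11 − (−3)) = 59/14.
f(5) = 11, f(59/14) = −3333/2744. s₃ = (59/14) − (−3333/2744)·((59/14) − 5)/((−3333/2744) − 11) = 1189/277.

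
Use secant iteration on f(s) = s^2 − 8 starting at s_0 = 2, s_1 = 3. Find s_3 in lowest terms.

f(2) = −4, f(3) = 1. s_2 = 3 − 1·(3 − 2)/(1 − (−4)) = 14/5.
f(3) = 1, f(14/5) = −4/25. s_3 = (14/5) − (−4/25)·((14/5) − 3)/((−4/25) − 1) = 82/29.

82/29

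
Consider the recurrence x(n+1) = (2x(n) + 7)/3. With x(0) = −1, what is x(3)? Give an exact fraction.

125/27

x(1) = (2·(−1) + 7)/3 = 5/3.
x(2) = (2·(5/3) + 7)/3 = 31/9.
x(3) = (2·(31/9) + 7)/3 = 125/27.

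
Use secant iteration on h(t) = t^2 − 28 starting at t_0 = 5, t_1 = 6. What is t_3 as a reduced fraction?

164/31

h(5) = −3, h(6) = 8. t_2 = 6 − 8·(6 − 5)/(8 − (−3)) = 58/11.
h(6) = 8, h(58/11) = −24/121. t_3 = (58/11) − (−24/121)·((58/11) − 6)/((−24/121) − 8) = 164/31.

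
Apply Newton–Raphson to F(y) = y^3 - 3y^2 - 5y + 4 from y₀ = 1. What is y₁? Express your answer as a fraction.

5/8

F'(y) = 3y^2 - 6y - 5.
F(1) = -3, F'(1) = -8, so y₁ = 1 - (-3)/(-8) = 5/8.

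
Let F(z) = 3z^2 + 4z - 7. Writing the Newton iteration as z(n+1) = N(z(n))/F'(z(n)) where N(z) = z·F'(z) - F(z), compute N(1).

10

F'(z) = 6z + 4.
N(z) = z·F'(z) - F(z) = z·(6z + 4) - (3z^2 + 4z - 7) = 3z^2 + 7.
N(1) = 10.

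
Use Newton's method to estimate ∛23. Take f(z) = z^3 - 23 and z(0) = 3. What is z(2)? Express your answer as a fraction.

f'(z) = 3z^2.
f(3) = 4, f'(3) = 27, so z(1) = 3 - 4/27 = 77/27.
f(77/27) = 3824/19683, f'(77/27) = 5929/243, so z(2) = (77/27) - (3824/19683)/(5929/243) = 1365775/480249.

1365775/480249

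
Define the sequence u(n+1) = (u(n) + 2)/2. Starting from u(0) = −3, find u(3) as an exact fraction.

11/8

u(1) = ((−3) + 2)/2 = −1/2.
u(2) = ((−1/2) + 2)/2 = 3/4.
u(3) = ((3/4) + 2)/2 = 11/8.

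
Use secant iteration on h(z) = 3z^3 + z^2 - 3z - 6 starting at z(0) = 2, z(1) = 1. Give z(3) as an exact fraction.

762/517

h(2) = 16, h(1) = -5. z(2) = 1 - (-5)·(1 - 2)/((-5) - 16) = 26/21.
h(1) = -5, h(26/21) = -2560/1029. z(3) = (26/21) - (-2560/1029)·((26/21) - 1)/((-2560/1029) - (-5)) = 762/517.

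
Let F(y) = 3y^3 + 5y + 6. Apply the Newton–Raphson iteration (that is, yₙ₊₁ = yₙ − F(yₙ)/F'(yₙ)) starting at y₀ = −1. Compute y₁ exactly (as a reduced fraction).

−6/7

F'(y) = 9y^2 + 5.
F(−1) = −2, F'(−1) = 14, so y₁ = (−1) − (−2)/14 = −6/7.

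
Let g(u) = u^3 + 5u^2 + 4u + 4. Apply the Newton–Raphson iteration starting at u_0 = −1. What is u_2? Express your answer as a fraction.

−91/207

g'(u) = 3u^2 + 10u + 4.
g(−1) = 4, g'(−1) = −3, so u_1 = (−1) − 4/(−3) = 1/3.
g(1/3) = 160/27, g'(1/3) = 23/3, so u_2 = (1/3) − (160/27)/(23/3) = −91/207.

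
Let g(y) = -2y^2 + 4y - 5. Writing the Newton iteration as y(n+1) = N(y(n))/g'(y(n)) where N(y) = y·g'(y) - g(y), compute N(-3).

-13

g'(y) = -4y + 4.
N(y) = y·g'(y) - g(y) = y·(-4y + 4) - (-2y^2 + 4y - 5) = -2y^2 + 5.
N(-3) = -13.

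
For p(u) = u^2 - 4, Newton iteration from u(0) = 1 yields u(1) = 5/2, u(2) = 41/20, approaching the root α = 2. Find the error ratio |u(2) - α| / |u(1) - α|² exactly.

u(1) - α = 5/2 - 2 = 1/2, so |u(1) - α| = 1/2.
u(2) - α = 41/20 - 2 = 1/20, so |u(2) - α| = 1/20.
|u(1) - α|² = 1/4.
Ratio = (1/20) / (1/4) = 1/5.

1/5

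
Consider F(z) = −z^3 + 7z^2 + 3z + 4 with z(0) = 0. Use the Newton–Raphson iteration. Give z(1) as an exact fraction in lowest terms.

F'(z) = −3z^2 + 14z + 3.
F(0) = 4, F'(0) = 3, so z(1) = 0 − 4/3 = −4/3.

−4/3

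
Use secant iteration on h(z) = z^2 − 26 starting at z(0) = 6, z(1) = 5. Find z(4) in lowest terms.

31721/6221

h(6) = 10, h(5) = −1. z(2) = 5 − (−1)·(5 − 6)/((−1) − 10) = 56/11.
h(5) = −1, h(56/11) = −10/121. z(3) = (56/11) − (−10/121)·((56/11) − 5)/((−10/121) − (−1)) = 566/111.
h(56/11) = −10/121, h(566/111) = 10/12321. z(4) = (566/111) − (10/12321)·((566/111) − (56/11))/((10/12321) − (−10/121)) = 31721/6221.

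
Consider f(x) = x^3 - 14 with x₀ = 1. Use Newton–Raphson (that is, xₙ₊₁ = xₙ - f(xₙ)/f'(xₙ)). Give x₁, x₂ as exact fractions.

x₁ = 16/3, x₂ = 4285/1152

f'(x) = 3x^2.
f(1) = -13, f'(1) = 3, so x₁ = 1 - (-13)/3 = 16/3.
f(16/3) = 3718/27, f'(16/3) = 256/3, so x₂ = (16/3) - (3718/27)/(256/3) = 4285/1152.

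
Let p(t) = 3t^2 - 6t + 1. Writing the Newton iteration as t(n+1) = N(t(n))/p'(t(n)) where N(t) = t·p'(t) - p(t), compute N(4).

47

p'(t) = 6t - 6.
N(t) = t·p'(t) - p(t) = t·(6t - 6) - (3t^2 - 6t + 1) = 3t^2 - 1.
N(4) = 47.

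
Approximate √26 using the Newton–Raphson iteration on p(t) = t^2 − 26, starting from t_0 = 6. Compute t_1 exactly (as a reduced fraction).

31/6

p'(t) = 2t.
p(6) = 10, p'(6) = 12, so t_1 = 6 − 10/12 = 31/6.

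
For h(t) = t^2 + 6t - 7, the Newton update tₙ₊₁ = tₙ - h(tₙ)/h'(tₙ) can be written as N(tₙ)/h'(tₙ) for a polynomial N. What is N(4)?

h'(t) = 2t + 6.
N(t) = t·h'(t) - h(t) = t·(2t + 6) - (t^2 + 6t - 7) = t^2 + 7.
N(4) = 23.

23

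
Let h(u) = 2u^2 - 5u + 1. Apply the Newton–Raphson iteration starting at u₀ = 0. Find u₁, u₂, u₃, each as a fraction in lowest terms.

h'(u) = 4u - 5.
h(0) = 1, h'(0) = -5, so u₁ = 0 - 1/(-5) = 1/5.
h(1/5) = 2/25, h'(1/5) = -21/5, so u₂ = (1/5) - (2/25)/(-21/5) = 23/105.
h(23/105) = 8/11025, h'(23/105) = -433/105, so u₃ = (23/105) - (8/11025)/(-433/105) = 9967/45465.

u₁ = 1/5, u₂ = 23/105, u₃ = 9967/45465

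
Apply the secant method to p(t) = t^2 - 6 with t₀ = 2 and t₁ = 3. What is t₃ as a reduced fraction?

22/9

p(2) = -2, p(3) = 3. t₂ = 3 - 3·(3 - 2)/(3 - (-2)) = 12/5.
p(3) = 3, p(12/5) = -6/25. t₃ = (12/5) - (-6/25)·((12/5) - 3)/((-6/25) - 3) = 22/9.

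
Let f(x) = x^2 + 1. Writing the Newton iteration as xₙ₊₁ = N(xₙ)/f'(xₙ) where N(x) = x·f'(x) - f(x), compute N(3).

f'(x) = 2x.
N(x) = x·f'(x) - f(x) = x·(2x) - (x^2 + 1) = x^2 - 1.
N(3) = 8.

8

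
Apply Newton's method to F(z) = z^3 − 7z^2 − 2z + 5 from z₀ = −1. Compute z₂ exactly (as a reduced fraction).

−42943/46170

F'(z) = 3z^2 − 14z − 2.
F(−1) = −1, F'(−1) = 15, so z₁ = (−1) − (−1)/15 = −14/15.
F(−14/15) = −149/3375, F'(−14/15) = 342/25, so z₂ = (−14/15) − (−149/3375)/(342/25) = −42943/46170.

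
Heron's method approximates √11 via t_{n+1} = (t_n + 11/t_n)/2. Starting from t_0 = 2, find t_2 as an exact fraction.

401/120

t_1 = (2 + 11/2)/2 = 15/4.
t_2 = (15/4 + 11/(15/4))/2 = 401/120.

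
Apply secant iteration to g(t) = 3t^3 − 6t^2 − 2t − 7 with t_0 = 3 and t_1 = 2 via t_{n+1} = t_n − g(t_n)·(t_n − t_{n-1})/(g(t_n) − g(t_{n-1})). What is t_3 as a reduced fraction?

26701/9913

g(3) = 14, g(2) = −11. t_2 = 2 − (−11)·(2 − 3)/((−11) − 14) = 61/25.
g(2) = −11, g(61/25) = −62832/15625. t_3 = (61/25) − (−62832/15625)·((61/25) − 2)/((−62832/15625) − (−11)) = 26701/9913.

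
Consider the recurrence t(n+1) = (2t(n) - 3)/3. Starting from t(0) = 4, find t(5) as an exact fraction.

-505/243

t(1) = (2·4 - 3)/3 = 5/3.
t(2) = (2·(5/3) - 3)/3 = 1/9.
t(3) = (2·(1/9) - 3)/3 = -25/27.
t(4) = (2·(-25/27) - 3)/3 = -131/81.
t(5) = (2·(-131/81) - 3)/3 = -505/243.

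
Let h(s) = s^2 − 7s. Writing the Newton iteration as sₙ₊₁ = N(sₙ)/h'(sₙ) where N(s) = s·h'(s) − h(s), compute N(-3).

9

h'(s) = 2s − 7.
N(s) = s·h'(s) − h(s) = s·(2s − 7) − (s^2 − 7s) = s^2.
N(-3) = 9.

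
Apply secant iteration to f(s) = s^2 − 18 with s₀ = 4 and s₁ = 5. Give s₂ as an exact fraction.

f(4) = −2, f(5) = 7. s₂ = 5 − 7·(5 − 4)/(7 − (−2)) = 38/9.

38/9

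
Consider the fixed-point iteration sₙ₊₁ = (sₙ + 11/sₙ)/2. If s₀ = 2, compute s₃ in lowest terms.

319201/96240

s₁ = (2 + 11/2)/2 = 15/4.
s₂ = (15/4 + 11/(15/4))/2 = 401/120.
s₃ = (401/120 + 11/(401/120))/2 = 319201/96240.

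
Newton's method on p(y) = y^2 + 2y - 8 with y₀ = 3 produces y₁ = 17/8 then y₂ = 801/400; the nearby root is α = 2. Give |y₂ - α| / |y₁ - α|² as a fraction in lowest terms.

y₁ - α = 17/8 - 2 = 1/8, so |y₁ - α| = 1/8.
y₂ - α = 801/400 - 2 = 1/400, so |y₂ - α| = 1/400.
|y₁ - α|² = 1/64.
Ratio = (1/400) / (1/64) = 4/25.

4/25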